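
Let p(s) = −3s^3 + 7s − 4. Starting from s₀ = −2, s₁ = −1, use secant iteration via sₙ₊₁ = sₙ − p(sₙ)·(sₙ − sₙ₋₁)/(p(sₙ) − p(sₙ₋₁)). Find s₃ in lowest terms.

−395/199

p(−2) = 6, p(−1) = −8. s₂ = (−1) − (−8)·((−1) − (−2))/((−8) − 6) = −11/7.
p(−1) = −8, p(−11/7) = −1152/343. s₃ = (−11/7) − (−1152/343)·((−11/7) − (−1))/((−1152/343) − (−8)) = −395/199.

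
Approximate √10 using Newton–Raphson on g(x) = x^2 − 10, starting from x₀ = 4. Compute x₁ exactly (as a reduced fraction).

g'(x) = 2x.
g(4) = 6, g'(4) = 8, so x₁ = 4 − 6/8 = 13/4.

13/4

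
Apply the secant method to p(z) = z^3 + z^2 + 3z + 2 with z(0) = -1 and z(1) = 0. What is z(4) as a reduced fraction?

p(-1) = -1, p(0) = 2. z(2) = 0 - 2·(0 - (-1))/(2 - (-1)) = -2/3.
p(0) = 2, p(-2/3) = 4/27. z(3) = (-2/3) - (4/27)·((-2/3) - 0)/((4/27) - 2) = -18/25.
p(-2/3) = 4/27, p(-18/25) = -232/15625. z(4) = (-18/25) - (-232/15625)·((-18/25) - (-2/3))/((-232/15625) - (4/27)) = -12294/17191.

-12294/17191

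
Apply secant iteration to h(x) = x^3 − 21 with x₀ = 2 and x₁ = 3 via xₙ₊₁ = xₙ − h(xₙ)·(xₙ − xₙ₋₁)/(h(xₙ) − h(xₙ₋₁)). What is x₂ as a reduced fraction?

h(2) = −13, h(3) = 6. x₂ = 3 − 6·(3 − 2)/(6 − (−13)) = 51/19.

51/19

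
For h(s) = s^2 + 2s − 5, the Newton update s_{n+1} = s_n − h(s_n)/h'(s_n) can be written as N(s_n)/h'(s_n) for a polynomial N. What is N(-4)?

h'(s) = 2s + 2.
N(s) = s·h'(s) − h(s) = s·(2s + 2) − (s^2 + 2s − 5) = s^2 + 5.
N(-4) = 21.

21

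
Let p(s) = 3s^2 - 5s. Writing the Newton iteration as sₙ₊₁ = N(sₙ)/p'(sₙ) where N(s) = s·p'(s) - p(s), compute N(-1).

p'(s) = 6s - 5.
N(s) = s·p'(s) - p(s) = s·(6s - 5) - (3s^2 - 5s) = 3s^2.
N(-1) = 3.

3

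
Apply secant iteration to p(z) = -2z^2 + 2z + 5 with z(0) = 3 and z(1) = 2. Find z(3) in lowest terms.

54/25

p(3) = -7, p(2) = 1. z(2) = 2 - 1·(2 - 3)/(1 - (-7)) = 17/8.
p(2) = 1, p(17/8) = 7/32. z(3) = (17/8) - (7/32)·((17/8) - 2)/((7/32) - 1) = 54/25.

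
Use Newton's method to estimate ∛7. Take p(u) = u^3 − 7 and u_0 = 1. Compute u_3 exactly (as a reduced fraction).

591743/301401

p'(u) = 3u^2.
p(1) = −6, p'(1) = 3, so u_1 = 1 − (−6)/3 = 3.
p(3) = 20, p'(3) = 27, so u_2 = 3 − 20/27 = 61/27.
p(61/27) = 89200/19683, p'(61/27) = 3721/243, so u_3 = (61/27) − (89200/19683)/(3721/243) = 591743/301401.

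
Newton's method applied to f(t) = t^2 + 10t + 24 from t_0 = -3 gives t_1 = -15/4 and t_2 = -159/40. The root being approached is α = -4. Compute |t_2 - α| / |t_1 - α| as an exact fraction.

t_1 - α = -15/4 - (-4) = -15/4 + 4 = 1/4, so |t_1 - α| = 1/4.
t_2 - α = -159/40 - (-4) = -159/40 + 4 = 1/40, so |t_2 - α| = 1/40.
Ratio = (1/40) / (1/4) = 1/10.

1/10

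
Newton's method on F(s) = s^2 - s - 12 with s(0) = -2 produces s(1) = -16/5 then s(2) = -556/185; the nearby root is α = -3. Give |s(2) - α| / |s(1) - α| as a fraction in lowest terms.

1/37

s(1) - α = -16/5 - (-3) = -16/5 + 3 = -1/5, so |s(1) - α| = 1/5.
s(2) - α = -556/185 - (-3) = -556/185 + 3 = -1/185, so |s(2) - α| = 1/185.
Ratio = (1/185) / (1/5) = 1/37.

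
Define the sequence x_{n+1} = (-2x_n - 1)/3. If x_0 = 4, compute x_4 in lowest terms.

17/27

x_1 = (-2·4 - 1)/3 = -3.
x_2 = (-2·(-3) - 1)/3 = 5/3.
x_3 = (-2·(5/3) - 1)/3 = -13/9.
x_4 = (-2·(-13/9) - 1)/3 = 17/27.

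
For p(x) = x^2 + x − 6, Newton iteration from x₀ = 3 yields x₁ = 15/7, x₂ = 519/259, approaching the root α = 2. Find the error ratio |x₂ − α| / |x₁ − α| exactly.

x₁ − α = 15/7 − 2 = 1/7, so |x₁ − α| = 1/7.
x₂ − α = 519/259 − 2 = 1/259, so |x₂ − α| = 1/259.
Ratio = (1/259) / (1/7) = 1/37.

1/37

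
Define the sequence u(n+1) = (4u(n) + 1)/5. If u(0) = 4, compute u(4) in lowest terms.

u(1) = (4·4 + 1)/5 = 17/5.
u(2) = (4·(17/5) + 1)/5 = 73/25.
u(3) = (4·(73/25) + 1)/5 = 317/125.
u(4) = (4·(317/125) + 1)/5 = 1393/625.

1393/625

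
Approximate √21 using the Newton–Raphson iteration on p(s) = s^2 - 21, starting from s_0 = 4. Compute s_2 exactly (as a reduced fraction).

2713/592

p'(s) = 2s.
p(4) = -5, p'(4) = 8, so s_1 = 4 - (-5)/8 = 37/8.
p(37/8) = 25/64, p'(37/8) = 37/4, so s_2 = (37/8) - (25/64)/(37/4) = 2713/592.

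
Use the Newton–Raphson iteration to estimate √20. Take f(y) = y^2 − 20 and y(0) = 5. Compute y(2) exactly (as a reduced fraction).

161/36

f'(y) = 2y.
f(5) = 5, f'(5) = 10, so y(1) = 5 − 5/10 = 9/2.
f(9/2) = 1/4, f'(9/2) = 9, so y(2) = (9/2) − (1/4)/9 = 161/36.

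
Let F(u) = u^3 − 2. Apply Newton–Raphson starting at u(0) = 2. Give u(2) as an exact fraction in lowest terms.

F'(u) = 3u^2.
F(2) = 6, F'(2) = 12, so u(1) = 2 − 6/12 = 3/2.
F(3/2) = 11/8, F'(3/2) = 27/4, so u(2) = (3/2) − (11/8)/(27/4) = 35/27.

35/27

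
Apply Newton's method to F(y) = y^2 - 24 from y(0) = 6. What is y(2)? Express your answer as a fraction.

F'(y) = 2y.
F(6) = 12, F'(6) = 12, so y(1) = 6 - 12/12 = 5.
F(5) = 1, F'(5) = 10, so y(2) = 5 - 1/10 = 49/10.

49/10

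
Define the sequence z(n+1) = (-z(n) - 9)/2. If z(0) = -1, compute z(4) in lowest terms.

z(1) = (-(-1) - 9)/2 = -4.
z(2) = (-(-4) - 9)/2 = -5/2.
z(3) = (-(-5/2) - 9)/2 = -13/4.
z(4) = (-(-13/4) - 9)/2 = -23/8.

-23/8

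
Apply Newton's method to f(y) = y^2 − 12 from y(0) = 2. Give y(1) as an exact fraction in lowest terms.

f'(y) = 2y.
f(2) = −8, f'(2) = 4, so y(1) = 2 − (−8)/4 = 4.

4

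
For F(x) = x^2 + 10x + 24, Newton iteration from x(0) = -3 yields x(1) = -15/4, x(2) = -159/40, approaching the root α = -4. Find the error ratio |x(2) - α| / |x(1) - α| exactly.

1/10

x(1) - α = -15/4 - (-4) = -15/4 + 4 = 1/4, so |x(1) - α| = 1/4.
x(2) - α = -159/40 - (-4) = -159/40 + 4 = 1/40, so |x(2) - α| = 1/40.
Ratio = (1/40) / (1/4) = 1/10.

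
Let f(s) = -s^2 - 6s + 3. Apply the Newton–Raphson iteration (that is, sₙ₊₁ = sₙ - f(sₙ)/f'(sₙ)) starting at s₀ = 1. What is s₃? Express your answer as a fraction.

f'(s) = -2s - 6.
f(1) = -4, f'(1) = -8, so s₁ = 1 - (-4)/(-8) = 1/2.
f(1/2) = -1/4, f'(1/2) = -7, so s₂ = (1/2) - (-1/4)/(-7) = 13/28.
f(13/28) = -1/784, f'(13/28) = -97/14, so s₃ = (13/28) - (-1/784)/(-97/14) = 2521/5432.

2521/5432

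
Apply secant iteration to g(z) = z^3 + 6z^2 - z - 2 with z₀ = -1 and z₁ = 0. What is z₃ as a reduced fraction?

-9/13

g(-1) = 4, g(0) = -2. z₂ = 0 - (-2)·(0 - (-1))/((-2) - 4) = -1/3.
g(0) = -2, g(-1/3) = -28/27. z₃ = (-1/3) - (-28/27)·((-1/3) - 0)/((-28/27) - (-2)) = -9/13.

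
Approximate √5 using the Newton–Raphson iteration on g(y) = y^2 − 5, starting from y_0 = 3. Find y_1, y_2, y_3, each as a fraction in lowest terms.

g'(y) = 2y.
g(3) = 4, g'(3) = 6, so y_1 = 3 − 4/6 = 7/3.
g(7/3) = 4/9, g'(7/3) = 14/3, so y_2 = (7/3) − (4/9)/(14/3) = 47/21.
g(47/21) = 4/441, g'(47/21) = 94/21, so y_3 = (47/21) − (4/441)/(94/21) = 2207/987.

y_1 = 7/3, y_2 = 47/21, y_3 = 2207/987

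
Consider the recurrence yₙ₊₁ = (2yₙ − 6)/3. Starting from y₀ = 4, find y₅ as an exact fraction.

y₁ = (2·4 − 6)/3 = 2/3.
y₂ = (2·(2/3) − 6)/3 = −14/9.
y₃ = (2·(−14/9) − 6)/3 = −82/27.
y₄ = (2·(−82/27) − 6)/3 = −326/81.
y₅ = (2·(−326/81) − 6)/3 = −1138/243.

−1138/243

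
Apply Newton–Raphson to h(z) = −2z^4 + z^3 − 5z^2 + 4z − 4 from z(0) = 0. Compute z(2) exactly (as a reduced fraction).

h'(z) = −8z^3 + 3z^2 − 10z + 4.
h(0) = −4, h'(0) = 4, so z(1) = 0 − (−4)/4 = 1.
h(1) = −6, h'(1) = −11, so z(2) = 1 − (−6)/(−11) = 5/11.

5/11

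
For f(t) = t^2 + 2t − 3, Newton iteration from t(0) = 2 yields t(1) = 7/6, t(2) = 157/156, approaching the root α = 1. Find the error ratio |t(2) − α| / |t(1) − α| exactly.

t(1) − α = 7/6 − 1 = 1/6, so |t(1) − α| = 1/6.
t(2) − α = 157/156 − 1 = 1/156, so |t(2) − α| = 1/156.
Ratio = (1/156) / (1/6) = 1/26.

1/26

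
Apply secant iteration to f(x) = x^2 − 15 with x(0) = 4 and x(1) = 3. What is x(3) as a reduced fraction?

31/8

f(4) = 1, f(3) = −6. x(2) = 3 − (−6)·(3 − 4)/((−6) − 1) = 27/7.
f(3) = −6, f(27/7) = −6/49. x(3) = (27/7) − (−6/49)·((27/7) − 3)/((−6/49) − (−6)) = 31/8.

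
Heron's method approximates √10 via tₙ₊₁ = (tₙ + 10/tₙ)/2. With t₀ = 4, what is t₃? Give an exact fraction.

t₁ = (4 + 10/4)/2 = 13/4.
t₂ = (13/4 + 10/(13/4))/2 = 329/104.
t₃ = (329/104 + 10/(329/104))/2 = 216401/68432.

216401/68432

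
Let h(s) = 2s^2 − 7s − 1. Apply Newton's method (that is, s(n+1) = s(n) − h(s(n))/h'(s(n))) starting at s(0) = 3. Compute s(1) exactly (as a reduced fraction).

19/5

h'(s) = 4s − 7.
h(3) = −4, h'(3) = 5, so s(1) = 3 − (−4)/5 = 19/5.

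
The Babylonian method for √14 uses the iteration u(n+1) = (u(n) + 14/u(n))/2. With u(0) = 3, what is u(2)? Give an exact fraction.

u(1) = (3 + 14/3)/2 = 23/6.
u(2) = (23/6 + 14/(23/6))/2 = 1033/276.

1033/276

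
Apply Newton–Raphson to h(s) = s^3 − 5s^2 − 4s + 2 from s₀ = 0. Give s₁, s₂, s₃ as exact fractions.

s₁ = 1/2, s₂ = 4/11, s₃ = 569/1606

h'(s) = 3s^2 − 10s − 4.
h(0) = 2, h'(0) = −4, so s₁ = 0 − 2/(−4) = 1/2.
h(1/2) = −9/8, h'(1/2) = −33/4, so s₂ = (1/2) − (−9/8)/(−33/4) = 4/11.
h(4/11) = −90/1331, h'(4/11) = −876/121, so s₃ = (4/11) − (−90/1331)/(−876/121) = 569/1606.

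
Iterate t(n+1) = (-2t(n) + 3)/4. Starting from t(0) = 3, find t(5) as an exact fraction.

t(1) = (-2·3 + 3)/4 = -3/4.
t(2) = (-2·(-3/4) + 3)/4 = 9/8.
t(3) = (-2·(9/8) + 3)/4 = 3/16.
t(4) = (-2·(3/16) + 3)/4 = 21/32.
t(5) = (-2·(21/32) + 3)/4 = 27/64.

27/64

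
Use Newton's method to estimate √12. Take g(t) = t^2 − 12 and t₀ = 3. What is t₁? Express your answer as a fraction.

g'(t) = 2t.
g(3) = −3, g'(3) = 6, so t₁ = 3 − (−3)/6 = 7/2.

7/2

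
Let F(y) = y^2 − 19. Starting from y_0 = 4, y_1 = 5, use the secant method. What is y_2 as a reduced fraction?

F(4) = −3, F(5) = 6. y_2 = 5 − 6·(5 − 4)/(6 − (−3)) = 13/3.

13/3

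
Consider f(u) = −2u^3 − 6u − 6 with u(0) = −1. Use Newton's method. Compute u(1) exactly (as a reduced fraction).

−5/6

f'(u) = −6u^2 − 6.
f(−1) = 2, f'(−1) = −12, so u(1) = (−1) − 2/(−12) = −5/6.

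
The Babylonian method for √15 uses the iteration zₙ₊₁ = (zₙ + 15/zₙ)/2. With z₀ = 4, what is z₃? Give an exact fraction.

z₁ = (4 + 15/4)/2 = 31/8.
z₂ = (31/8 + 15/(31/8))/2 = 1921/496.
z₃ = (1921/496 + 15/(1921/496))/2 = 7380481/1905632.

7380481/1905632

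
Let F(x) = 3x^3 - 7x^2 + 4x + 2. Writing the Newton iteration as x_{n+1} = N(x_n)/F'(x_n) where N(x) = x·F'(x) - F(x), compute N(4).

270

F'(x) = 9x^2 - 14x + 4.
N(x) = x·F'(x) - F(x) = x·(9x^2 - 14x + 4) - (3x^3 - 7x^2 + 4x + 2) = 6x^3 - 7x^2 - 2.
N(4) = 270.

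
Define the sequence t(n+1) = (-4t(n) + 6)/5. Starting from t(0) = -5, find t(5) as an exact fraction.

7886/3125

t(1) = (-4·(-5) + 6)/5 = 26/5.
t(2) = (-4·(26/5) + 6)/5 = -74/25.
t(3) = (-4·(-74/25) + 6)/5 = 446/125.
t(4) = (-4·(446/125) + 6)/5 = -1034/625.
t(5) = (-4·(-1034/625) + 6)/5 = 7886/3125.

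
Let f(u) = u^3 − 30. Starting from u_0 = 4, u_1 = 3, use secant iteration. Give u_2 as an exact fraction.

f(4) = 34, f(3) = −3. u_2 = 3 − (−3)·(3 − 4)/((−3) − 34) = 114/37.

114/37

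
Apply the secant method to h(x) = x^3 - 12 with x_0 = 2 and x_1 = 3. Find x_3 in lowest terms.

h(2) = -4, h(3) = 15. x_2 = 3 - 15·(3 - 2)/(15 - (-4)) = 42/19.
h(3) = 15, h(42/19) = -8220/6859. x_3 = (42/19) - (-8220/6859)·((42/19) - 3)/((-8220/6859) - 15) = 5602/2469.

5602/2469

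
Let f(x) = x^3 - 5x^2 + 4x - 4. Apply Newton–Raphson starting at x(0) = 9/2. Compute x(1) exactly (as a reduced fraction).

340/79

f'(x) = 3x^2 - 10x + 4.
f(9/2) = 31/8, f'(9/2) = 79/4, so x(1) = (9/2) - (31/8)/(79/4) = 340/79.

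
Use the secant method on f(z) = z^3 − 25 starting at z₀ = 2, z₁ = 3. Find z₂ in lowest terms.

f(2) = −17, f(3) = 2. z₂ = 3 − 2·(3 − 2)/(2 − (−17)) = 55/19.

55/19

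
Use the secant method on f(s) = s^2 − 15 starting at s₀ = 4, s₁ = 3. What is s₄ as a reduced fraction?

1677/433

f(4) = 1, f(3) = −6. s₂ = 3 − (−6)·(3 − 4)/((−6) − 1) = 27/7.
f(3) = −6, f(27/7) = −6/49. s₃ = (27/7) − (−6/49)·((27/7) − 3)/((−6/49) − (−6)) = 31/8.
f(27/7) = −6/49, f(31/8) = 1/64. s₄ = (31/8) − (1/64)·((31/8) − (27/7))/((1/64) − (−6/49)) = 1677/433.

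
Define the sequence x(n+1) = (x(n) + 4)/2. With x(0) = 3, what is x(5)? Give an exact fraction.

x(1) = (3 + 4)/2 = 7/2.
x(2) = ((7/2) + 4)/2 = 15/4.
x(3) = ((15/4) + 4)/2 = 31/8.
x(4) = ((31/8) + 4)/2 = 63/16.
x(5) = ((63/16) + 4)/2 = 127/32.

127/32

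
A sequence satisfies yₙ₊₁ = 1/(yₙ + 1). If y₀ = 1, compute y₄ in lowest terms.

y₁ = 1/(1 + 1) = 1/2.
y₂ = 1/(1/2 + 1) = 2/3.
y₃ = 1/(2/3 + 1) = 3/5.
y₄ = 1/(3/5 + 1) = 5/8.

5/8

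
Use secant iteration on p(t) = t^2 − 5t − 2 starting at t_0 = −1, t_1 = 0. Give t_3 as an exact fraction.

−3/8

p(−1) = 4, p(0) = −2. t_2 = 0 − (−2)·(0 − (−1))/((−2) − 4) = −1/3.
p(0) = −2, p(−1/3) = −2/9. t_3 = (−1/3) − (−2/9)·((−1/3) − 0)/((−2/9) − (−2)) = −3/8.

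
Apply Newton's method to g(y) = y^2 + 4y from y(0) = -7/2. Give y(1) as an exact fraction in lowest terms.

-49/12

g'(y) = 2y + 4.
g(-7/2) = -7/4, g'(-7/2) = -3, so y(1) = (-7/2) - (-7/4)/(-3) = -49/12.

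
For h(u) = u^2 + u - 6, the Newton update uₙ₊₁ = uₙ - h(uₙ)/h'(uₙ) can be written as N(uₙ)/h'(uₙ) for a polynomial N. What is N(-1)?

7

h'(u) = 2u + 1.
N(u) = u·h'(u) - h(u) = u·(2u + 1) - (u^2 + u - 6) = u^2 + 6.
N(-1) = 7.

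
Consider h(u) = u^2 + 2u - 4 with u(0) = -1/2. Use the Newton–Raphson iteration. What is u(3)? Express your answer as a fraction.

h'(u) = 2u + 2.
h(-1/2) = -19/4, h'(-1/2) = 1, so u(1) = (-1/2) - (-19/4)/1 = 17/4.
h(17/4) = 361/16, h'(17/4) = 21/2, so u(2) = (17/4) - (361/16)/(21/2) = 353/168.
h(353/168) = 130321/28224, h'(353/168) = 521/84, so u(3) = (353/168) - (130321/28224)/(521/84) = 237505/175056.

237505/175056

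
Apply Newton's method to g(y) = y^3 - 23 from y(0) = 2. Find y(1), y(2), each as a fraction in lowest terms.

y(1) = 13/4, y(2) = 2933/1014

g'(y) = 3y^2.
g(2) = -15, g'(2) = 12, so y(1) = 2 - (-15)/12 = 13/4.
g(13/4) = 725/64, g'(13/4) = 507/16, so y(2) = (13/4) - (725/64)/(507/16) = 2933/1014.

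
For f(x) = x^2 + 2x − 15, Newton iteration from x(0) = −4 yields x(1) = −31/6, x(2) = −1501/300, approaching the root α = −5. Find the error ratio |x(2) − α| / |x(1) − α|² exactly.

x(1) − α = −31/6 − (−5) = −31/6 + 5 = −1/6, so |x(1) − α| = 1/6.
x(2) − α = −1501/300 − (−5) = −1501/300 + 5 = −1/300, so |x(2) − α| = 1/300.
|x(1) − α|² = 1/36.
Ratio = (1/300) / (1/36) = 3/25.

3/25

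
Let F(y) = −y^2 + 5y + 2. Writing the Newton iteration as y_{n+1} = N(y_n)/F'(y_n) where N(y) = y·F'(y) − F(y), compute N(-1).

F'(y) = −2y + 5.
N(y) = y·F'(y) − F(y) = y·(−2y + 5) − (−y^2 + 5y + 2) = −y^2 − 2.
N(-1) = −3.

−3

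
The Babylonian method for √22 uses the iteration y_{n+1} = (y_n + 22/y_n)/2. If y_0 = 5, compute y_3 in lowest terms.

y_1 = (5 + 22/5)/2 = 47/10.
y_2 = (47/10 + 22/(47/10))/2 = 4409/940.
y_3 = (4409/940 + 22/(4409/940))/2 = 38878481/8288920.

38878481/8288920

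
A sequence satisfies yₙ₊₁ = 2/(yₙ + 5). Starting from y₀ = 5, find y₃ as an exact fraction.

13/35

y₁ = 2/(5 + 5) = 1/5.
y₂ = 2/(1/5 + 5) = 5/13.
y₃ = 2/(5/13 + 5) = 13/35.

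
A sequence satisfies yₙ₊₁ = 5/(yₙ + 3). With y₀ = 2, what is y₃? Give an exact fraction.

20/17

y₁ = 5/(2 + 3) = 1.
y₂ = 5/(1 + 3) = 5/4.
y₃ = 5/(5/4 + 3) = 20/17.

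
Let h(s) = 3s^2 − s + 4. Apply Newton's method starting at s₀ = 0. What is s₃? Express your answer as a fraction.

3692/5543

h'(s) = 6s − 1.
h(0) = 4, h'(0) = −1, so s₁ = 0 − 4/(−1) = 4.
h(4) = 48, h'(4) = 23, so s₂ = 4 − 48/23 = 44/23.
h(44/23) = 6912/529, h'(44/23) = 241/23, so s₃ = (44/23) − (6912/529)/(241/23) = 3692/5543.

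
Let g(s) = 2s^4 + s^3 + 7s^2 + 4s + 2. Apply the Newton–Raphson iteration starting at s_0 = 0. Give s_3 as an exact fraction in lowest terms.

-151527/346034

g'(s) = 8s^3 + 3s^2 + 14s + 4.
g(0) = 2, g'(0) = 4, so s_1 = 0 - 2/4 = -1/2.
g(-1/2) = 7/4, g'(-1/2) = -13/4, so s_2 = (-1/2) - (7/4)/(-13/4) = 1/26.
g(1/26) = 123627/57122, g'(1/26) = 39927/8788, so s_3 = (1/26) - (123627/57122)/(39927/8788) = -151527/346034.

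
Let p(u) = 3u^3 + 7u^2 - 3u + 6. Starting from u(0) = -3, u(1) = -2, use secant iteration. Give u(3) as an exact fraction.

p(-3) = -3, p(-2) = 16. u(2) = (-2) - 16·((-2) - (-3))/(16 - (-3)) = -54/19.
p(-2) = 16, p(-54/19) = 15072/6859. u(3) = (-54/19) - (15072/6859)·((-54/19) - (-2))/((15072/6859) - 16) = -17610/5917.

-17610/5917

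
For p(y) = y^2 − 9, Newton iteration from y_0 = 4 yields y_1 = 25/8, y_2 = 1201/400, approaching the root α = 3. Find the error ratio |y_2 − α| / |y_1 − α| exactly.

1/50

y_1 − α = 25/8 − 3 = 1/8, so |y_1 − α| = 1/8.
y_2 − α = 1201/400 − 3 = 1/400, so |y_2 − α| = 1/400.
Ratio = (1/400) / (1/8) = 1/50.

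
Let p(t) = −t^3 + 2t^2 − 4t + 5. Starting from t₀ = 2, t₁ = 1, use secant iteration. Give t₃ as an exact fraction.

p(2) = −3, p(1) = 2. t₂ = 1 − 2·(1 − 2)/(2 − (−3)) = 7/5.
p(1) = 2, p(7/5) = 72/125. t₃ = (7/5) − (72/125)·((7/5) − 1)/((72/125) − 2) = 139/89.

139/89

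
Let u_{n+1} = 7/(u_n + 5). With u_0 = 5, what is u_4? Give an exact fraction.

u_1 = 7/(5 + 5) = 7/10.
u_2 = 7/(7/10 + 5) = 70/57.
u_3 = 7/(70/57 + 5) = 399/355.
u_4 = 7/(399/355 + 5) = 2485/2174.

2485/2174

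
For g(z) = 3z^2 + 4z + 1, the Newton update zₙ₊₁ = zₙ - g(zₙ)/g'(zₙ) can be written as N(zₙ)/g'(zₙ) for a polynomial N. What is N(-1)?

2

g'(z) = 6z + 4.
N(z) = z·g'(z) - g(z) = z·(6z + 4) - (3z^2 + 4z + 1) = 3z^2 - 1.
N(-1) = 2.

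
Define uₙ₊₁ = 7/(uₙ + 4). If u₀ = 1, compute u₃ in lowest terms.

189/143

u₁ = 7/(1 + 4) = 7/5.
u₂ = 7/(7/5 + 4) = 35/27.
u₃ = 7/(35/27 + 4) = 189/143.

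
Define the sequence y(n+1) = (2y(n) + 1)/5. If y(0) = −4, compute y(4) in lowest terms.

y(1) = (2·(−4) + 1)/5 = −7/5.
y(2) = (2·(−7/5) + 1)/5 = −9/25.
y(3) = (2·(−9/25) + 1)/5 = 7/125.
y(4) = (2·(7/125) + 1)/5 = 139/625.

139/625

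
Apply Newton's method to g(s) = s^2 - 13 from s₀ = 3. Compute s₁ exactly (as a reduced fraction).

g'(s) = 2s.
g(3) = -4, g'(3) = 6, so s₁ = 3 - (-4)/6 = 11/3.

11/3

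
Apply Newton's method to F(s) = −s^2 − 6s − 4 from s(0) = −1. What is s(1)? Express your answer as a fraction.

F'(s) = −2s − 6.
F(−1) = 1, F'(−1) = −4, so s(1) = (−1) − 1/(−4) = −3/4.

−3/4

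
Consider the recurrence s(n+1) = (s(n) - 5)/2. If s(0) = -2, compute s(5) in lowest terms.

-157/32

s(1) = ((-2) - 5)/2 = -7/2.
s(2) = ((-7/2) - 5)/2 = -17/4.
s(3) = ((-17/4) - 5)/2 = -37/8.
s(4) = ((-37/8) - 5)/2 = -77/16.
s(5) = ((-77/16) - 5)/2 = -157/32.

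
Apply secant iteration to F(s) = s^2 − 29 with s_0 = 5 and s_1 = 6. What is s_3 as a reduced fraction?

673/125

F(5) = −4, F(6) = 7. s_2 = 6 − 7·(6 − 5)/(7 − (−4)) = 59/11.
F(6) = 7, F(59/11) = −28/121. s_3 = (59/11) − (−28/121)·((59/11) − 6)/((−28/121) − 7) = 673/125.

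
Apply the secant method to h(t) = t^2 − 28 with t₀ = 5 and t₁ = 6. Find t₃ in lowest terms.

h(5) = −3, h(6) = 8. t₂ = 6 − 8·(6 − 5)/(8 − (−3)) = 58/11.
h(6) = 8, h(58/11) = −24/121. t₃ = (58/11) − (−24/121)·((58/11) − 6)/((−24/121) − 8) = 164/31.

164/31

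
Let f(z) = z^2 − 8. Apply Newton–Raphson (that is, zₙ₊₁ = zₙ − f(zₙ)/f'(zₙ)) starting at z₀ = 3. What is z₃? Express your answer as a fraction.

f'(z) = 2z.
f(3) = 1, f'(3) = 6, so z₁ = 3 − 1/6 = 17/6.
f(17/6) = 1/36, f'(17/6) = 17/3, so z₂ = (17/6) − (1/36)/(17/3) = 577/204.
f(577/204) = 1/41616, f'(577/204) = 577/102, so z₃ = (577/204) − (1/41616)/(577/102) = 665857/235416.

665857/235416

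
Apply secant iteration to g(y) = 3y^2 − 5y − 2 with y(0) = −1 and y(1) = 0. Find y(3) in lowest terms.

−8/23

g(−1) = 6, g(0) = −2. y(2) = 0 − (−2)·(0 − (−1))/((−2) − 6) = −1/4.
g(0) = −2, g(−1/4) = −9/16. y(3) = (−1/4) − (−9/16)·((−1/4) − 0)/((−9/16) − (−2)) = −8/23.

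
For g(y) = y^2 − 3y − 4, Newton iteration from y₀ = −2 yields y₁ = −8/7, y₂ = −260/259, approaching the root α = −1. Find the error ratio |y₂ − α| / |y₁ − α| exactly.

1/37

y₁ − α = −8/7 − (−1) = −8/7 + 1 = −1/7, so |y₁ − α| = 1/7.
y₂ − α = −260/259 − (−1) = −260/259 + 1 = −1/259, so |y₂ − α| = 1/259.
Ratio = (1/259) / (1/7) = 1/37.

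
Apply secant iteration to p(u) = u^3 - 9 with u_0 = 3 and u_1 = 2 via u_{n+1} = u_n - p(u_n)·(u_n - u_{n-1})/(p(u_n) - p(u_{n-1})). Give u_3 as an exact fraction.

p(3) = 18, p(2) = -1. u_2 = 2 - (-1)·(2 - 3)/((-1) - 18) = 39/19.
p(2) = -1, p(39/19) = -2412/6859. u_3 = (39/19) - (-2412/6859)·((39/19) - 2)/((-2412/6859) - (-1)) = 9255/4447.

9255/4447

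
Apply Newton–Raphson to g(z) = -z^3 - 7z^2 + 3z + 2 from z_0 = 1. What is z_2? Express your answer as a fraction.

g'(z) = -3z^2 - 14z + 3.
g(1) = -3, g'(1) = -14, so z_1 = 1 - (-3)/(-14) = 11/14.
g(11/14) = -1233/2744, g'(11/14) = -1931/196, so z_2 = (11/14) - (-1233/2744)/(-1931/196) = 10004/13517.

10004/13517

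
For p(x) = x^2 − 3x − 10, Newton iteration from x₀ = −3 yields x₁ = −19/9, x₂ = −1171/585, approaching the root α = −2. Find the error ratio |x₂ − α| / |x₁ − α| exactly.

x₁ − α = −19/9 − (−2) = −19/9 + 2 = −1/9, so |x₁ − α| = 1/9.
x₂ − α = −1171/585 − (−2) = −1171/585 + 2 = −1/585, so |x₂ − α| = 1/585.
Ratio = (1/585) / (1/9) = 1/65.

1/65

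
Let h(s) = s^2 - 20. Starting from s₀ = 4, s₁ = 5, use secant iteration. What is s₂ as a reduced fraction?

h(4) = -4, h(5) = 5. s₂ = 5 - 5·(5 - 4)/(5 - (-4)) = 40/9.

40/9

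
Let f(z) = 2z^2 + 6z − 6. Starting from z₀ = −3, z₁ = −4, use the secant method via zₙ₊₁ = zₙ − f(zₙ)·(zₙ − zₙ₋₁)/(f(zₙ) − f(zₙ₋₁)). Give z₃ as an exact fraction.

f(−3) = −6, f(−4) = 2. z₂ = (−4) − 2·((−4) − (−3))/(2 − (−6)) = −15/4.
f(−4) = 2, f(−15/4) = −3/8. z₃ = (−15/4) − (−3/8)·((−15/4) − (−4))/((−3/8) − 2) = −72/19.

−72/19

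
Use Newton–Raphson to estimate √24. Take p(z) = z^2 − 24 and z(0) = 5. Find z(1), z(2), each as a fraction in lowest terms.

z(1) = 49/10, z(2) = 4801/980

p'(z) = 2z.
p(5) = 1, p'(5) = 10, so z(1) = 5 − 1/10 = 49/10.
p(49/10) = 1/100, p'(49/10) = 49/5, so z(2) = (49/10) − (1/100)/(49/5) = 4801/980.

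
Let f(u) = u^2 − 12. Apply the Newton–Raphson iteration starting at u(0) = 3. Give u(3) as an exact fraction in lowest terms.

f'(u) = 2u.
f(3) = −3, f'(3) = 6, so u(1) = 3 − (−3)/6 = 7/2.
f(7/2) = 1/4, f'(7/2) = 7, so u(2) = (7/2) − (1/4)/7 = 97/28.
f(97/28) = 1/784, f'(97/28) = 97/14, so u(3) = (97/28) − (1/784)/(97/14) = 18817/5432.

18817/5432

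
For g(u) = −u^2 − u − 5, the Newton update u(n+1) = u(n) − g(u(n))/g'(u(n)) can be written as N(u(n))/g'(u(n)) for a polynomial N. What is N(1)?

g'(u) = −2u − 1.
N(u) = u·g'(u) − g(u) = u·(−2u − 1) − (−u^2 − u − 5) = −u^2 + 5.
N(1) = 4.

4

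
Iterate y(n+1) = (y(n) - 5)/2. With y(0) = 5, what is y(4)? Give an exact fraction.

y(1) = (5 - 5)/2 = 0.
y(2) = (0 - 5)/2 = -5/2.
y(3) = ((-5/2) - 5)/2 = -15/4.
y(4) = ((-15/4) - 5)/2 = -35/8.

-35/8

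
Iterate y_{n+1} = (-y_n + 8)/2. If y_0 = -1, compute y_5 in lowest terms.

y_1 = (-(-1) + 8)/2 = 9/2.
y_2 = (-(9/2) + 8)/2 = 7/4.
y_3 = (-(7/4) + 8)/2 = 25/8.
y_4 = (-(25/8) + 8)/2 = 39/16.
y_5 = (-(39/16) + 8)/2 = 89/32.

89/32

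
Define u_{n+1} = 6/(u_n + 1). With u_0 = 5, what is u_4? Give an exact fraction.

12/5

u_1 = 6/(5 + 1) = 1.
u_2 = 6/(1 + 1) = 3.
u_3 = 6/(3 + 1) = 3/2.
u_4 = 6/(3/2 + 1) = 12/5.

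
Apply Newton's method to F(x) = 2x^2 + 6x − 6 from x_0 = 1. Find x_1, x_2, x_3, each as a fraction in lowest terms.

F'(x) = 4x + 6.
F(1) = 2, F'(1) = 10, so x_1 = 1 − 2/10 = 4/5.
F(4/5) = 2/25, F'(4/5) = 46/5, so x_2 = (4/5) − (2/25)/(46/5) = 91/115.
F(91/115) = 2/13225, F'(91/115) = 1054/115, so x_3 = (91/115) − (2/13225)/(1054/115) = 47956/60605.

x_1 = 4/5, x_2 = 91/115, x_3 = 47956/60605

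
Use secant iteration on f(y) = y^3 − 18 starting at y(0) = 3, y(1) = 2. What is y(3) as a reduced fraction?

f(3) = 9, f(2) = −10. y(2) = 2 − (−10)·(2 − 3)/((−10) − 9) = 48/19.
f(2) = −10, f(48/19) = −12870/6859. y(3) = (48/19) − (−12870/6859)·((48/19) − 2)/((−12870/6859) − (−10)) = 7377/2786.

7377/2786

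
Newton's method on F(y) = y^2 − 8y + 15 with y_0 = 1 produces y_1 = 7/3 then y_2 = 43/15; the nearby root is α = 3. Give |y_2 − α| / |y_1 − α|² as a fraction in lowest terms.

3/10

y_1 − α = 7/3 − 3 = −2/3, so |y_1 − α| = 2/3.
y_2 − α = 43/15 − 3 = −2/15, so |y_2 − α| = 2/15.
|y_1 − α|² = 4/9.
Ratio = (2/15) / (4/9) = 3/10.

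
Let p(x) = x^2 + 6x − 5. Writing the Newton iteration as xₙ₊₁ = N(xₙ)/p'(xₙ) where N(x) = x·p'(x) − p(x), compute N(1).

6

p'(x) = 2x + 6.
N(x) = x·p'(x) − p(x) = x·(2x + 6) − (x^2 + 6x − 5) = x^2 + 5.
N(1) = 6.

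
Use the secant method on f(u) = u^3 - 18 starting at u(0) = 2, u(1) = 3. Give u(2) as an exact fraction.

48/19

f(2) = -10, f(3) = 9. u(2) = 3 - 9·(3 - 2)/(9 - (-10)) = 48/19.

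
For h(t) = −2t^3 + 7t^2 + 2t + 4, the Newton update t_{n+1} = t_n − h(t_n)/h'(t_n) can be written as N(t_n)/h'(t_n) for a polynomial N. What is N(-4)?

364

h'(t) = −6t^2 + 14t + 2.
N(t) = t·h'(t) − h(t) = t·(−6t^2 + 14t + 2) − (−2t^3 + 7t^2 + 2t + 4) = −4t^3 + 7t^2 − 4.
N(-4) = 364.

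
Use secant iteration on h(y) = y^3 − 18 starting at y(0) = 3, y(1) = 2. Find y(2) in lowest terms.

h(3) = 9, h(2) = −10. y(2) = 2 − (−10)·(2 − 3)/((−10) − 9) = 48/19.

48/19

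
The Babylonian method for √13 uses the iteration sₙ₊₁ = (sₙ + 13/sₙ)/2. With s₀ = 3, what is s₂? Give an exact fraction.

s₁ = (3 + 13/3)/2 = 11/3.
s₂ = (11/3 + 13/(11/3))/2 = 119/33.

119/33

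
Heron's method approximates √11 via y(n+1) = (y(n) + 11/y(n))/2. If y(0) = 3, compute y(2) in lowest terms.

199/60

y(1) = (3 + 11/3)/2 = 10/3.
y(2) = (10/3 + 11/(10/3))/2 = 199/60.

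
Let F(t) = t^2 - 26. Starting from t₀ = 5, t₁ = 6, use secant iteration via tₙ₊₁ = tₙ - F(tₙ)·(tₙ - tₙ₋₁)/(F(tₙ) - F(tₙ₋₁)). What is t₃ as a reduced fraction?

F(5) = -1, F(6) = 10. t₂ = 6 - 10·(6 - 5)/(10 - (-1)) = 56/11.
F(6) = 10, F(56/11) = -10/121. t₃ = (56/11) - (-10/121)·((56/11) - 6)/((-10/121) - 10) = 311/61.

311/61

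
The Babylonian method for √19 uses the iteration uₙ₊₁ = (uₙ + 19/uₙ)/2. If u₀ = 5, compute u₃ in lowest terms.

1839281/421960

u₁ = (5 + 19/5)/2 = 22/5.
u₂ = (22/5 + 19/(22/5))/2 = 959/220.
u₃ = (959/220 + 19/(959/220))/2 = 1839281/421960.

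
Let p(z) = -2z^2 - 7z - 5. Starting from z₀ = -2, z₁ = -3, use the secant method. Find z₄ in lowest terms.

p(-2) = 1, p(-3) = -2. z₂ = (-3) - (-2)·((-3) - (-2))/((-2) - 1) = -7/3.
p(-3) = -2, p(-7/3) = 4/9. z₃ = (-7/3) - (4/9)·((-7/3) - (-3))/((4/9) - (-2)) = -27/11.
p(-7/3) = 4/9, p(-27/11) = 16/121. z₄ = (-27/11) - (16/121)·((-27/11) - (-7/3))/((16/121) - (4/9)) = -213/85.

-213/85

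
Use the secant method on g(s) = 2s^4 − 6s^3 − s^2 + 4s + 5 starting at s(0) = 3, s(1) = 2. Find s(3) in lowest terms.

g(3) = 8, g(2) = −7. s(2) = 2 − (−7)·(2 − 3)/((−7) − 8) = 37/15.
g(2) = −7, g(37/15) = −365848/50625. s(3) = (37/15) − (−365848/50625)·((37/15) − 2)/((−365848/50625) − (−7)) = −20347/1639.

−20347/1639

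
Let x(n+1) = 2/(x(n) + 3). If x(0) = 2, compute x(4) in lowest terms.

122/217

x(1) = 2/(2 + 3) = 2/5.
x(2) = 2/(2/5 + 3) = 10/17.
x(3) = 2/(10/17 + 3) = 34/61.
x(4) = 2/(34/61 + 3) = 122/217.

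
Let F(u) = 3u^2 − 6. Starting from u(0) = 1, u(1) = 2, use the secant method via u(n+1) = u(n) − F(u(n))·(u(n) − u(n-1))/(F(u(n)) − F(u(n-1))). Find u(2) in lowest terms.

F(1) = −3, F(2) = 6. u(2) = 2 − 6·(2 − 1)/(6 − (−3)) = 4/3.

4/3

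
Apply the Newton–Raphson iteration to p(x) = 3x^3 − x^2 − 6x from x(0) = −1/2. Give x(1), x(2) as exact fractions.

p'(x) = 9x^2 − 2x − 6.
p(−1/2) = 19/8, p'(−1/2) = −11/4, so x(1) = (−1/2) − (19/8)/(−11/4) = 4/11.
p(4/11) = −2888/1331, p'(4/11) = −670/121, so x(2) = (4/11) − (−2888/1331)/(−670/121) = −104/3685.

x(1) = 4/11, x(2) = −104/3685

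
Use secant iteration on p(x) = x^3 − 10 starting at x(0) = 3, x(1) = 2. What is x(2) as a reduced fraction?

40/19

p(3) = 17, p(2) = −2. x(2) = 2 − (−2)·(2 − 3)/((−2) − 17) = 40/19.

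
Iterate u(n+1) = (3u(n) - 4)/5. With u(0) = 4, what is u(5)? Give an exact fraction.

u(1) = (3·4 - 4)/5 = 8/5.
u(2) = (3·(8/5) - 4)/5 = 4/25.
u(3) = (3·(4/25) - 4)/5 = -88/125.
u(4) = (3·(-88/125) - 4)/5 = -764/625.
u(5) = (3·(-764/625) - 4)/5 = -4792/3125.

-4792/3125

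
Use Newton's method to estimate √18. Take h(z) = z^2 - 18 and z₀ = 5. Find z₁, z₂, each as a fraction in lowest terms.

h'(z) = 2z.
h(5) = 7, h'(5) = 10, so z₁ = 5 - 7/10 = 43/10.
h(43/10) = 49/100, h'(43/10) = 43/5, so z₂ = (43/10) - (49/100)/(43/5) = 3649/860.

z₁ = 43/10, z₂ = 3649/860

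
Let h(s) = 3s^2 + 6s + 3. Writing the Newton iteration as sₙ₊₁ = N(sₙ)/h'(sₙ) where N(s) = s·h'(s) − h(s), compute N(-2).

9

h'(s) = 6s + 6.
N(s) = s·h'(s) − h(s) = s·(6s + 6) − (3s^2 + 6s + 3) = 3s^2 − 3.
N(-2) = 9.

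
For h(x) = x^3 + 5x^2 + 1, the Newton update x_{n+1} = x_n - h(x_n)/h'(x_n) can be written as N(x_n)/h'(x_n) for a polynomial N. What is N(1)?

h'(x) = 3x^2 + 10x.
N(x) = x·h'(x) - h(x) = x·(3x^2 + 10x) - (x^3 + 5x^2 + 1) = 2x^3 + 5x^2 - 1.
N(1) = 6.

6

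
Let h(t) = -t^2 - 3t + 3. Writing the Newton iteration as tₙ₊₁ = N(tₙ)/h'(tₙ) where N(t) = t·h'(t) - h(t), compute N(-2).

-7

h'(t) = -2t - 3.
N(t) = t·h'(t) - h(t) = t·(-2t - 3) - (-t^2 - 3t + 3) = -t^2 - 3.
N(-2) = -7.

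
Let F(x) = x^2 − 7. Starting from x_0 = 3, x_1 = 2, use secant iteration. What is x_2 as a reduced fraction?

13/5

F(3) = 2, F(2) = −3. x_2 = 2 − (−3)·(2 − 3)/((−3) − 2) = 13/5.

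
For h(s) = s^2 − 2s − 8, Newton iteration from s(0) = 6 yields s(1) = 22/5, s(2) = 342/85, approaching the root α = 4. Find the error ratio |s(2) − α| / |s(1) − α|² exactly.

5/34

s(1) − α = 22/5 − 4 = 2/5, so |s(1) − α| = 2/5.
s(2) − α = 342/85 − 4 = 2/85, so |s(2) − α| = 2/85.
|s(1) − α|² = 4/25.
Ratio = (2/85) / (4/25) = 5/34.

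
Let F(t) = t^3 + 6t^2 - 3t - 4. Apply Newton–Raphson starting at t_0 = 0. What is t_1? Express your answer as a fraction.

-4/3

F'(t) = 3t^2 + 12t - 3.
F(0) = -4, F'(0) = -3, so t_1 = 0 - (-4)/(-3) = -4/3.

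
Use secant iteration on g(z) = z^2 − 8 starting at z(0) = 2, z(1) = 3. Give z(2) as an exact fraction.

14/5

g(2) = −4, g(3) = 1. z(2) = 3 − 1·(3 − 2)/(1 − (−4)) = 14/5.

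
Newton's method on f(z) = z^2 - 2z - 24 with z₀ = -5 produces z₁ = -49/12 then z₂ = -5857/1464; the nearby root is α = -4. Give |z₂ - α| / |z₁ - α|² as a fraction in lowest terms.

z₁ - α = -49/12 - (-4) = -49/12 + 4 = -1/12, so |z₁ - α| = 1/12.
z₂ - α = -5857/1464 - (-4) = -5857/1464 + 4 = -1/1464, so |z₂ - α| = 1/1464.
|z₁ - α|² = 1/144.
Ratio = (1/1464) / (1/144) = 6/61.

6/61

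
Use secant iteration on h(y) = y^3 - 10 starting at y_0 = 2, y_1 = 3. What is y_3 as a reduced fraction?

h(2) = -2, h(3) = 17. y_2 = 3 - 17·(3 - 2)/(17 - (-2)) = 40/19.
h(3) = 17, h(40/19) = -4590/6859. y_3 = (40/19) - (-4590/6859)·((40/19) - 3)/((-4590/6859) - 17) = 15250/7129.

15250/7129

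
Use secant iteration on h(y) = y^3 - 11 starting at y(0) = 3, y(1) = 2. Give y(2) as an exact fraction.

41/19

h(3) = 16, h(2) = -3. y(2) = 2 - (-3)·(2 - 3)/((-3) - 16) = 41/19.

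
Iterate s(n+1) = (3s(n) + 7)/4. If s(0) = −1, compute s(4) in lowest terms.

s(1) = (3·(−1) + 7)/4 = 1.
s(2) = (3·1 + 7)/4 = 5/2.
s(3) = (3·(5/2) + 7)/4 = 29/8.
s(4) = (3·(29/8) + 7)/4 = 143/32.

143/32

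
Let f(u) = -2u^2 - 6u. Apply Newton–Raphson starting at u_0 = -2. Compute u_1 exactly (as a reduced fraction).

f'(u) = -4u - 6.
f(-2) = 4, f'(-2) = 2, so u_1 = (-2) - 4/2 = -4.

-4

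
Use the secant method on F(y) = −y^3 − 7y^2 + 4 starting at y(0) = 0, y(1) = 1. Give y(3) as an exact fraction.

F(0) = 4, F(1) = −4. y(2) = 1 − (−4)·(1 − 0)/((−4) − 4) = 1/2.
F(1) = −4, F(1/2) = 17/8. y(3) = (1/2) − (17/8)·((1/2) − 1)/((17/8) − (−4)) = 33/49.

33/49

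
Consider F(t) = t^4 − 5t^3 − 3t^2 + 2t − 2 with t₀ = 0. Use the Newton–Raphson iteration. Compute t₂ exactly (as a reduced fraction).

F'(t) = 4t^3 − 15t^2 − 6t + 2.
F(0) = −2, F'(0) = 2, so t₁ = 0 − (−2)/2 = 1.
F(1) = −7, F'(1) = −15, so t₂ = 1 − (−7)/(−15) = 8/15.

8/15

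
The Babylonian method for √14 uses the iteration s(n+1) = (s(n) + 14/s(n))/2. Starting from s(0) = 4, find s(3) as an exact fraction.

s(1) = (4 + 14/4)/2 = 15/4.
s(2) = (15/4 + 14/(15/4))/2 = 449/120.
s(3) = (449/120 + 14/(449/120))/2 = 403201/107760.

403201/107760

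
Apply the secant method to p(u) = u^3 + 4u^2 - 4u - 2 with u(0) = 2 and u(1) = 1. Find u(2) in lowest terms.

16/15

p(2) = 14, p(1) = -1. u(2) = 1 - (-1)·(1 - 2)/((-1) - 14) = 16/15.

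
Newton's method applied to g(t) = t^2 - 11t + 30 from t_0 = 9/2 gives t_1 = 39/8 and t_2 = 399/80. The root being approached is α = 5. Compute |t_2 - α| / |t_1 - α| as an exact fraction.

1/10

t_1 - α = 39/8 - 5 = -1/8, so |t_1 - α| = 1/8.
t_2 - α = 399/80 - 5 = -1/80, so |t_2 - α| = 1/80.
Ratio = (1/80) / (1/8) = 1/10.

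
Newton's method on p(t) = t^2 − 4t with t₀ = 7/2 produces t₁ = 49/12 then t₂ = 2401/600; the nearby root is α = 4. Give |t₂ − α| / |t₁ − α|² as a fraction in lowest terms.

6/25

t₁ − α = 49/12 − 4 = 1/12, so |t₁ − α| = 1/12.
t₂ − α = 2401/600 − 4 = 1/600, so |t₂ − α| = 1/600.
|t₁ − α|² = 1/144.
Ratio = (1/600) / (1/144) = 6/25.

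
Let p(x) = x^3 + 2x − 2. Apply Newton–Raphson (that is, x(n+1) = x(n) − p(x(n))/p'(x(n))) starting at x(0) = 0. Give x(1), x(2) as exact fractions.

p'(x) = 3x^2 + 2.
p(0) = −2, p'(0) = 2, so x(1) = 0 − (−2)/2 = 1.
p(1) = 1, p'(1) = 5, so x(2) = 1 − 1/5 = 4/5.

x(1) = 1, x(2) = 4/5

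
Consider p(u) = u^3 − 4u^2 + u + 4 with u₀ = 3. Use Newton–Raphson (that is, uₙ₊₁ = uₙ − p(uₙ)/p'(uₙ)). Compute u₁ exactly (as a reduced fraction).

p'(u) = 3u^2 − 8u + 1.
p(3) = −2, p'(3) = 4, so u₁ = 3 − (−2)/4 = 7/2.

7/2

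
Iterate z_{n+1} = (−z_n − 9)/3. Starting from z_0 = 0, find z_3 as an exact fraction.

z_1 = (−0 − 9)/3 = −3.
z_2 = (−(−3) − 9)/3 = −2.
z_3 = (−(−2) − 9)/3 = −7/3.

−7/3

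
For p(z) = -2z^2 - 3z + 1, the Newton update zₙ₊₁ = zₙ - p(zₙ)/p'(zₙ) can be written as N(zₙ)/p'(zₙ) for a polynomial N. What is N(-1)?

-3

p'(z) = -4z - 3.
N(z) = z·p'(z) - p(z) = z·(-4z - 3) - (-2z^2 - 3z + 1) = -2z^2 - 1.
N(-1) = -3.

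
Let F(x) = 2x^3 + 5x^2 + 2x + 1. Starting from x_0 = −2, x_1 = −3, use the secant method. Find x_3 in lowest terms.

−3693/1756

F(−2) = 1, F(−3) = −14. x_2 = (−3) − (−14)·((−3) − (−2))/((−14) − 1) = −31/15.
F(−3) = −14, F(−31/15) = 1918/3375. x_3 = (−31/15) − (1918/3375)·((−31/15) − (−3))/((1918/3375) − (−14)) = −3693/1756.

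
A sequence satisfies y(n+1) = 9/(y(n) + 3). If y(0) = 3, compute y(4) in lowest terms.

15/8

y(1) = 9/(3 + 3) = 3/2.
y(2) = 9/(3/2 + 3) = 2.
y(3) = 9/(2 + 3) = 9/5.
y(4) = 9/(9/5 + 3) = 15/8.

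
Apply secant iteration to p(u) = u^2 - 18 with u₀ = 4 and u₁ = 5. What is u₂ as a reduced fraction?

p(4) = -2, p(5) = 7. u₂ = 5 - 7·(5 - 4)/(7 - (-2)) = 38/9.

38/9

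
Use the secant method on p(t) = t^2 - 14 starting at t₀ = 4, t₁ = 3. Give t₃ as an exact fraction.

p(4) = 2, p(3) = -5. t₂ = 3 - (-5)·(3 - 4)/((-5) - 2) = 26/7.
p(3) = -5, p(26/7) = -10/49. t₃ = (26/7) - (-10/49)·((26/7) - 3)/((-10/49) - (-5)) = 176/47.

176/47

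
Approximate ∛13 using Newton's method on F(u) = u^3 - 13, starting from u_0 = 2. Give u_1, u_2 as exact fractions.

F'(u) = 3u^2.
F(2) = -5, F'(2) = 12, so u_1 = 2 - (-5)/12 = 29/12.
F(29/12) = 1925/1728, F'(29/12) = 841/48, so u_2 = (29/12) - (1925/1728)/(841/48) = 35621/15138.

u_1 = 29/12, u_2 = 35621/15138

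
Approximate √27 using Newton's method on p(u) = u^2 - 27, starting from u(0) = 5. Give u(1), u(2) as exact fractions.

p'(u) = 2u.
p(5) = -2, p'(5) = 10, so u(1) = 5 - (-2)/10 = 26/5.
p(26/5) = 1/25, p'(26/5) = 52/5, so u(2) = (26/5) - (1/25)/(52/5) = 1351/260.

u(1) = 26/5, u(2) = 1351/260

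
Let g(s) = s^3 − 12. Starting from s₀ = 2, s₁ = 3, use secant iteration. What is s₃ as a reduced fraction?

g(2) = −4, g(3) = 15. s₂ = 3 − 15·(3 − 2)/(15 − (−4)) = 42/19.
g(3) = 15, g(42/19) = −8220/6859. s₃ = (42/19) − (−8220/6859)·((42/19) − 3)/((−8220/6859) − 15) = 5602/2469.

5602/2469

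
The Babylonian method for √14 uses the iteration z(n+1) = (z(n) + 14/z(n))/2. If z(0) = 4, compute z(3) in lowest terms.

z(1) = (4 + 14/4)/2 = 15/4.
z(2) = (15/4 + 14/(15/4))/2 = 449/120.
z(3) = (449/120 + 14/(449/120))/2 = 403201/107760.

403201/107760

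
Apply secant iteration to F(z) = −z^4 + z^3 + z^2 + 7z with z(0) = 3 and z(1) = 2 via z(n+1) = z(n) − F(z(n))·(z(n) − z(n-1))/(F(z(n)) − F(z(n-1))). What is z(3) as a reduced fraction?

96447/35941

F(3) = −24, F(2) = 10. z(2) = 2 − 10·(2 − 3)/(10 − (−24)) = 39/17.
F(2) = 10, F(39/17) = 475800/83521. z(3) = (39/17) − (475800/83521)·((39/17) − 2)/((475800/83521) − 10) = 96447/35941.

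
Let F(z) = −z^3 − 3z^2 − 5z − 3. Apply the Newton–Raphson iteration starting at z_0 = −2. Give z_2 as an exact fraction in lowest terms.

−163/155

F'(z) = −3z^2 − 6z − 5.
F(−2) = 3, F'(−2) = −5, so z_1 = (−2) − 3/(−5) = −7/5.
F(−7/5) = 108/125, F'(−7/5) = −62/25, so z_2 = (−7/5) − (108/125)/(−62/25) = −163/155.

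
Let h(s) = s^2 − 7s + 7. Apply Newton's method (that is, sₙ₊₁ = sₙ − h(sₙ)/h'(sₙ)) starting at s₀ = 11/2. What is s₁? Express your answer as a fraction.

93/16

h'(s) = 2s − 7.
h(11/2) = −5/4, h'(11/2) = 4, so s₁ = (11/2) − (−5/4)/4 = 93/16.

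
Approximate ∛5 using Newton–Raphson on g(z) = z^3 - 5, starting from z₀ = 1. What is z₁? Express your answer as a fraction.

7/3

g'(z) = 3z^2.
g(1) = -4, g'(1) = 3, so z₁ = 1 - (-4)/3 = 7/3.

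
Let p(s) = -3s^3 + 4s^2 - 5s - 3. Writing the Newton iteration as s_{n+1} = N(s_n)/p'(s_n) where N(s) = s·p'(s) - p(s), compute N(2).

-29

p'(s) = -9s^2 + 8s - 5.
N(s) = s·p'(s) - p(s) = s·(-9s^2 + 8s - 5) - (-3s^3 + 4s^2 - 5s - 3) = -6s^3 + 4s^2 + 3.
N(2) = -29.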